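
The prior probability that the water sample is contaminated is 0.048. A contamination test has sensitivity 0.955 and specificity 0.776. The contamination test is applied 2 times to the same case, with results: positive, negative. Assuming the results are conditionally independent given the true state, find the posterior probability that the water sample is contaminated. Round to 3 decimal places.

Let H be the event that the water sample is contaminated; start with P(H) = 0.048. P('positive'|H) = 0.955, P('positive'|¬H) = 0.224.
Update on result 1 ('positive'): P(H) ← 0.955·0.0480 / (0.955·0.0480 + 0.224·0.9520) = 0.045840/0.25909 = 0.1769.
Update on result 2 ('negative'): P(H) ← 0.045·0.1769 / (0.045·0.1769 + 0.776·0.8231) = 0.0079618/0.64667 = 0.0123.

Posterior P(H) ≈ 0.012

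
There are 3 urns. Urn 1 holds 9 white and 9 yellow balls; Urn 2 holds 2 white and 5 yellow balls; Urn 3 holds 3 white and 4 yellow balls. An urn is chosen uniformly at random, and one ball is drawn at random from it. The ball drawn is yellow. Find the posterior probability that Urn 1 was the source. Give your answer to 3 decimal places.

P(yellow|Urn 1) = 0.5; P(yellow|Urn 2) = 0.7143; P(yellow|Urn 3) = 0.5714.
Prior × likelihood for each source: 0.333333·0.5=0.1667, 0.333333·0.7143=0.2381, 0.333333·0.5714=0.1905. Summing gives P(yellow) = 0.59524.
P(Urn 1 | yellow) = 0.1667 / 0.59524 = 0.280.

Posterior probability ≈ 0.280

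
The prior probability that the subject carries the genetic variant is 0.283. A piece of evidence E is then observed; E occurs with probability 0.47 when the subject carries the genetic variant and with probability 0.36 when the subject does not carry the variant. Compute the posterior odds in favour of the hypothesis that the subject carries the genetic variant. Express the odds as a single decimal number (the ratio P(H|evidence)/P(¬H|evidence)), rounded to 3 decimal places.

Prior odds = 0.283/(1−0.283) = 0.39470. In log-odds, ln(0.39470) = -0.92963.
Add log likelihood ratio: ln(1.3056) = 0.26663.
Posterior log-odds = -0.66300, so posterior odds = exp(-0.66300) = 0.51530.

Posterior odds ≈ 0.515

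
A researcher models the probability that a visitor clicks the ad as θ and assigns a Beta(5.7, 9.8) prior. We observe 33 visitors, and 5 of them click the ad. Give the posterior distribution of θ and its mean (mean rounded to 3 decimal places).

The binomial likelihood is conjugate to the Beta prior: with 5 successes and 28 failures, the posterior is Beta(5.7+5, 9.8+28) = Beta(10.7, 37.8).
Posterior mean = α/(α+β) = 10.7/48.5 = 0.221.

Posterior: Beta(10.7, 37.8); mean ≈ 0.221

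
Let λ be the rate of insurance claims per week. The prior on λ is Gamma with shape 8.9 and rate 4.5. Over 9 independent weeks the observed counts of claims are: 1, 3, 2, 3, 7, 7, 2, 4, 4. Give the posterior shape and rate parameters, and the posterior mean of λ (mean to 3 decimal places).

Posterior: Gamma(shape=41.9, rate=13.5); mean ≈ 3.104

The Poisson likelihood adds the total count to the shape and the number of exposure periods to the rate. Here ∑xᵢ = 33 and n = 9, so shape 8.9→41.9 and rate 4.5→13.5.
Posterior mean = shape/rate = 41.9/13.5 = 3.104.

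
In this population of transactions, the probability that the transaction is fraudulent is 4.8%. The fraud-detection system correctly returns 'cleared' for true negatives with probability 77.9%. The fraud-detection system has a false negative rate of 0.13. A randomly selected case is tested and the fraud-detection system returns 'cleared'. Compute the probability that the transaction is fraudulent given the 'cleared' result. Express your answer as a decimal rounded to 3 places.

Write H for 'the transaction is fraudulent'. Prior odds H:¬H = 0.048/0.952 = 0.050420. For the 'cleared' outcome, the likelihood ratio is 0.13/0.779 = 0.16688.
Posterior odds = 0.050420 × 0.16688 = 0.0084141, so P(H|E) = 0.0084141/(1+0.0084141) = 0.008.

P(H | E) ≈ 0.008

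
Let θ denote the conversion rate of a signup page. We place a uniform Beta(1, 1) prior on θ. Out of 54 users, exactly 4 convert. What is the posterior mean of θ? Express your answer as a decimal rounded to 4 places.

Posterior mean ≈ 0.0893

The binomial likelihood is conjugate to the Beta prior: with 4 successes and 50 failures, the posterior is Beta(1+4, 1+50) = Beta(5, 51).
Posterior mean = α/(α+β) = 5/56 = 0.0893.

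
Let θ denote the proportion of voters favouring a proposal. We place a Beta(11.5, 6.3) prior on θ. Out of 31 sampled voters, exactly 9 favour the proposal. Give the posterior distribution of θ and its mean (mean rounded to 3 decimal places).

Posterior: Beta(20.5, 28.3); mean ≈ 0.420

The binomial likelihood is conjugate to the Beta prior: with 9 successes and 22 failures, the posterior is Beta(11.5+9, 6.3+22) = Beta(20.5, 28.3).
Posterior mean = α/(α+β) = 20.5/48.8 = 0.420.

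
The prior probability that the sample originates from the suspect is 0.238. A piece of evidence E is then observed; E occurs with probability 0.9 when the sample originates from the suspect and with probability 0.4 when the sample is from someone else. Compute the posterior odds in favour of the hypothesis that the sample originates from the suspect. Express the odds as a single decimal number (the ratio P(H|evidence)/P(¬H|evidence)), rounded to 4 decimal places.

Posterior odds ≈ 0.7028

Prior odds = 0.238/(1−0.238) = 0.31234. In log-odds, ln(0.31234) = -1.1637.
Add log likelihood ratio: ln(2.2500) = 0.81093.
Posterior log-odds = -0.35275, so posterior odds = exp(-0.35275) = 0.70276.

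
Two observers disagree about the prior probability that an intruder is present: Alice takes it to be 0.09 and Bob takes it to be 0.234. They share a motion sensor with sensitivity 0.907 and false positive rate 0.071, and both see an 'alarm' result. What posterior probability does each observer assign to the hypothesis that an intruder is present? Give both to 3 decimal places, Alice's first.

The likelihood ratio for an 'alarm' result is 0.907/0.071 = 12.775.
Alice: prior odds 0.09/0.91 = 0.098901; posterior odds 1.2634; posterior probability 0.558.
Bob: prior odds 0.234/0.766 = 0.30548; posterior odds 3.9024; posterior probability 0.796.

Alice: 0.558; Bob: 0.796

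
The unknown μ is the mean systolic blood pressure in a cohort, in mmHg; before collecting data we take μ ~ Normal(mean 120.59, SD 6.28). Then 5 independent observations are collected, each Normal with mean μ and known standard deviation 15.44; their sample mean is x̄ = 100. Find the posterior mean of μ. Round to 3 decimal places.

With known σ, the Normal prior is conjugate. Weight on the data is w = (n/σ²)/(n/σ² + 1/τ₀²) = 0.0209737/(0.0209737+0.0253560) = 0.45271.
Posterior mean = w·x̄ + (1−w)·μ₀ = 0.45271·100 + 0.54729·120.59 = 111.269.

Posterior mean ≈ 111.269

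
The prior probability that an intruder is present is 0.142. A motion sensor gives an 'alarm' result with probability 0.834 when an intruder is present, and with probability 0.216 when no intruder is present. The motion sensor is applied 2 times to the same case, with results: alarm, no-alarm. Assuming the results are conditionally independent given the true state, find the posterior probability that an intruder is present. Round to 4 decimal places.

With H the event that an intruder is present, the joint likelihood of the observed sequence is P(data|H) = 0.834·0.166 = 0.13844 and P(data|¬H) = 0.216·0.784 = 0.16934.
Bayes: P(H|data) = 0.142·0.13844 / (0.142·0.13844 + 0.858·0.16934) = 0.019659/0.16496 = 0.1192.

Posterior P(H) ≈ 0.1192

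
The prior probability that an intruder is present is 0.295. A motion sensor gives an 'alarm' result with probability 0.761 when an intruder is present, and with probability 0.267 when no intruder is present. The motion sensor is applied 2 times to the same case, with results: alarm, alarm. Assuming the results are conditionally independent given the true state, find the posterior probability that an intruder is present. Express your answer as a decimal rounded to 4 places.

Let H be the event that an intruder is present; start with P(H) = 0.295. P('alarm'|H) = 0.761, P('alarm'|¬H) = 0.267.
Update on result 1 ('alarm'): P(H) ← 0.761·0.2950 / (0.761·0.2950 + 0.267·0.7050) = 0.22450/0.41273 = 0.5439.
Update on result 2 ('alarm'): P(H) ← 0.761·0.5439 / (0.761·0.5439 + 0.267·0.4561) = 0.41393/0.53570 = 0.7727.

Posterior P(H) ≈ 0.7727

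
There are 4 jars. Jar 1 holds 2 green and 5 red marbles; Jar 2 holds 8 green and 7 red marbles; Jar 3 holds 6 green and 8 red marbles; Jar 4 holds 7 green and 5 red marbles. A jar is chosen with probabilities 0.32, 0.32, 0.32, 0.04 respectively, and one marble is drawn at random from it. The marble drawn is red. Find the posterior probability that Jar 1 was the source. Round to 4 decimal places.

P(red|Jar 1) = 0.7143; P(red|Jar 2) = 0.4667; P(red|Jar 3) = 0.5714; P(red|Jar 4) = 0.4167.
Prior × likelihood for each source: 0.32·0.7143=0.2286, 0.32·0.4667=0.1493, 0.32·0.5714=0.1829, 0.04·0.4167=0.01667. Summing gives P(red) = 0.57743.
P(Jar 1 | red) = 0.2286 / 0.57743 = 0.3958.

Posterior probability ≈ 0.3958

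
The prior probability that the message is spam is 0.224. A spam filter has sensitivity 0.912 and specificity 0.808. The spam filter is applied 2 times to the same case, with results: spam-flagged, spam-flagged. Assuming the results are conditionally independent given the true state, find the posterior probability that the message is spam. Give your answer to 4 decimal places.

Let H be the event that the message is spam; start with P(H) = 0.224. P('spam-flagged'|H) = 0.912, P('spam-flagged'|¬H) = 0.192.
Update on result 1 ('spam-flagged'): P(H) ← 0.912·0.2240 / (0.912·0.2240 + 0.192·0.7760) = 0.20429/0.35328 = 0.5783.
Update on result 2 ('spam-flagged'): P(H) ← 0.912·0.5783 / (0.912·0.5783 + 0.192·0.4217) = 0.52737/0.60835 = 0.8669.

Posterior P(H) ≈ 0.8669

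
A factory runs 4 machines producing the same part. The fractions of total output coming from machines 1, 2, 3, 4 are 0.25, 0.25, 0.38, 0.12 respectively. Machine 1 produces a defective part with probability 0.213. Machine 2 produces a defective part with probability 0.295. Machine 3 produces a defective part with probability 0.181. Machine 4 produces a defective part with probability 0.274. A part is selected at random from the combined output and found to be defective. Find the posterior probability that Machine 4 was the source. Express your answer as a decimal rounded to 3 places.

Tabulate prior·likelihood by source: [1] prior 0.25, lik 0.213, product 0.05325; [2] prior 0.25, lik 0.295, product 0.07375; [3] prior 0.38, lik 0.181, product 0.06878; [4] prior 0.12, lik 0.274, product 0.03288.
Normalizing constant = 0.22866; the posterior for Machine 4 is its product over the sum, 0.03288/0.22866 = 0.144.

Posterior probability ≈ 0.144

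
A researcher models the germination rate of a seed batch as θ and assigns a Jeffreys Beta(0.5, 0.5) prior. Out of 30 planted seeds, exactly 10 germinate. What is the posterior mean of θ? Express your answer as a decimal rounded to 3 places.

Posterior mean ≈ 0.339

The binomial likelihood is conjugate to the Beta prior: with 10 successes and 20 failures, the posterior is Beta(0.5+10, 0.5+20) = Beta(10.5, 20.5).
E[θ | data] = 10.5/(10.5+20.5) = 0.339.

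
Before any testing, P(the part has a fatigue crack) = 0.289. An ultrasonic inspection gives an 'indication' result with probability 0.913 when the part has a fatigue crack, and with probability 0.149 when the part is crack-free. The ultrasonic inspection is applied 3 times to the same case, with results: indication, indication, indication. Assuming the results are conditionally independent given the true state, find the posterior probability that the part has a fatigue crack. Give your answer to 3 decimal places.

Let H be the event that the part has a fatigue crack; start with P(H) = 0.289. P('indication'|H) = 0.913, P('indication'|¬H) = 0.149.
Update on result 1 ('indication'): P(H) ← 0.913·0.2890 / (0.913·0.2890 + 0.149·0.7110) = 0.26386/0.36980 = 0.7135.
Update on result 2 ('indication'): P(H) ← 0.913·0.7135 / (0.913·0.7135 + 0.149·0.2865) = 0.65144/0.69413 = 0.9385.
Update on result 3 ('indication'): P(H) ← 0.913·0.9385 / (0.913·0.9385 + 0.149·0.0615) = 0.85686/0.86602 = 0.9894.

Posterior P(H) ≈ 0.989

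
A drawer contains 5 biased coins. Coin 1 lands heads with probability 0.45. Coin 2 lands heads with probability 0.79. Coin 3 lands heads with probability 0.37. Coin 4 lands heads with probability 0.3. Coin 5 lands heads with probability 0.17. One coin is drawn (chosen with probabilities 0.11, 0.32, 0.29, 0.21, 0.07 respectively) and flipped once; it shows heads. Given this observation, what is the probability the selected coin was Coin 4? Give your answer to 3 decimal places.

Posterior probability ≈ 0.130

Tabulate prior·likelihood by source: [1] prior 0.11, lik 0.45, product 0.04950; [2] prior 0.32, lik 0.79, product 0.2528; [3] prior 0.29, lik 0.37, product 0.1073; [4] prior 0.21, lik 0.3, product 0.06300; [5] prior 0.07, lik 0.17, product 0.01190.
Normalizing constant = 0.48450; the posterior for Coin 4 is its product over the sum, 0.06300/0.48450 = 0.130.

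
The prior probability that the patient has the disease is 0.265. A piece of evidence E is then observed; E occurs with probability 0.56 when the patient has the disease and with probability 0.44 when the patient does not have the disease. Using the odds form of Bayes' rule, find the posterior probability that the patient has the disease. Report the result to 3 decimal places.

Prior odds = 0.265/(1−0.265) = 0.36054. In log-odds, ln(0.36054) = -1.0201.
Add log likelihood ratio: ln(1.2727) = 0.24116.
Posterior log-odds = -0.77898, so posterior odds = exp(-0.77898) = 0.45887. Converting, P(H|E) = 0.45887/1.4589 = 0.315.

Posterior probability ≈ 0.315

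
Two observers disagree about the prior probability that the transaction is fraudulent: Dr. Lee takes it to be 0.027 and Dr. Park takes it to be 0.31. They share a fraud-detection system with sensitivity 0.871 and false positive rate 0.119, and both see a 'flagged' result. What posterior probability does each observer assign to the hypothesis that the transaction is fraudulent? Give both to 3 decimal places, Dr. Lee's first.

The likelihood ratio for a 'flagged' result is 0.871/0.119 = 7.3193.
Dr. Lee: prior odds 0.027/0.973 = 0.027749; posterior odds 0.20311; posterior probability 0.169.
Dr. Park: prior odds 0.31/0.69 = 0.44928; posterior odds 3.2884; posterior probability 0.767.

Dr. Lee: 0.169; Dr. Park: 0.767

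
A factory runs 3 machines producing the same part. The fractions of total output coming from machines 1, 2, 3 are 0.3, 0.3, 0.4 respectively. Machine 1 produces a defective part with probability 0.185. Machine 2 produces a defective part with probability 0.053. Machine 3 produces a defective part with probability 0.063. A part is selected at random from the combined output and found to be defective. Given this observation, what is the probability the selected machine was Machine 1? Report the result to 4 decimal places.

P(defective|M1) = 0.185; P(defective|M2) = 0.053; P(defective|M3) = 0.063.
Prior × likelihood for each source: 0.3·0.185=0.05550, 0.3·0.053=0.01590, 0.4·0.063=0.02520. Summing gives P(defective) = 0.096600.
P(Machine 1 | defective) = 0.05550 / 0.096600 = 0.5745.

Posterior probability ≈ 0.5745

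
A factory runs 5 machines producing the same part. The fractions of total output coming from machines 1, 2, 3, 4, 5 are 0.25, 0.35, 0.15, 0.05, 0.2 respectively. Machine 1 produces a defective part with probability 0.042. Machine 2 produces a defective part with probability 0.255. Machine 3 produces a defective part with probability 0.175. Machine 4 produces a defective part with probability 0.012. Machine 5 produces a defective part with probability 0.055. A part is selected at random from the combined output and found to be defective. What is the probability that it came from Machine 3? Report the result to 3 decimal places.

Posterior probability ≈ 0.191

P(defective|M1) = 0.042; P(defective|M2) = 0.255; P(defective|M3) = 0.175; P(defective|M4) = 0.012; P(defective|M5) = 0.055.
Prior × likelihood for each source: 0.25·0.042=0.01050, 0.35·0.255=0.08925, 0.15·0.175=0.02625, 0.05·0.012=0.0006000, 0.2·0.055=0.01100. Summing gives P(defective) = 0.13760.
P(Machine 3 | defective) = 0.02625 / 0.13760 = 0.191.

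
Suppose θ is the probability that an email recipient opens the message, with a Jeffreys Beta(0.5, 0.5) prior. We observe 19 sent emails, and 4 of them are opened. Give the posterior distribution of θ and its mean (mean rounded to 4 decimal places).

The binomial likelihood is conjugate to the Beta prior: with 4 successes and 15 failures, the posterior is Beta(0.5+4, 0.5+15) = Beta(4.5, 15.5).
E[θ | data] = 4.5/(4.5+15.5) = 0.2250.

Posterior: Beta(4.5, 15.5); mean ≈ 0.2250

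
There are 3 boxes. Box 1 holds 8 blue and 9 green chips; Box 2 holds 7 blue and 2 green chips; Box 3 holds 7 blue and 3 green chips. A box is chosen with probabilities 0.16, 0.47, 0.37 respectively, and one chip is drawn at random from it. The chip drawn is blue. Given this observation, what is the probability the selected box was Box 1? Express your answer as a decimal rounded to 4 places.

Posterior probability ≈ 0.1076

Tabulate prior·likelihood by source: [1] prior 0.16, lik 0.4706, product 0.07529; [2] prior 0.47, lik 0.7778, product 0.3656; [3] prior 0.37, lik 0.7, product 0.2590.
Normalizing constant = 0.69985; the posterior for Box 1 is its product over the sum, 0.07529/0.69985 = 0.1076.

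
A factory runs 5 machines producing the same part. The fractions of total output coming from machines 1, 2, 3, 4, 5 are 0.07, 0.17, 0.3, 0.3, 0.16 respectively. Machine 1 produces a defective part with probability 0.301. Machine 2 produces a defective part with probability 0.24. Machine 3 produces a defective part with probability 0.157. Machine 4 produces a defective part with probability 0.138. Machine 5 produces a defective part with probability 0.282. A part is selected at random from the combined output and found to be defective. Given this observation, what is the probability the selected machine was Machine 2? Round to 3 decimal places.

P(defective|M1) = 0.301; P(defective|M2) = 0.24; P(defective|M3) = 0.157; P(defective|M4) = 0.138; P(defective|M5) = 0.282.
Prior × likelihood for each source: 0.07·0.301=0.02107, 0.17·0.24=0.04080, 0.3·0.157=0.04710, 0.3·0.138=0.04140, 0.16·0.282=0.04512. Summing gives P(defective) = 0.19549.
P(Machine 2 | defective) = 0.04080 / 0.19549 = 0.209.

Posterior probability ≈ 0.209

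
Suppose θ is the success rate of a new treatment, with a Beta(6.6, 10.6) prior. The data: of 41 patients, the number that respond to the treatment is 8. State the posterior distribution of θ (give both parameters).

Observing 8 successes and 33 failures updates Beta(6.6, 10.6) by adding the success and failure counts to the two shape parameters: α = 6.6+8 = 14.6, β = 10.6+33 = 43.6.

Posterior: Beta(14.6, 43.6)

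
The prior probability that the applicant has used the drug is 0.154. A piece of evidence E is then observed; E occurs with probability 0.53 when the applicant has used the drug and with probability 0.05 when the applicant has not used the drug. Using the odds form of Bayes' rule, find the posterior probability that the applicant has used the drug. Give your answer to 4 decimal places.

Posterior probability ≈ 0.6587

Prior odds = 0.154/(1−0.154) = 0.18203. In log-odds, ln(0.18203) = -1.7036.
Add log likelihood ratio: ln(10.600) = 2.3609.
Posterior log-odds = 0.65729, so posterior odds = exp(0.65729) = 1.9296. Converting, P(H|E) = 1.9296/2.9296 = 0.6587.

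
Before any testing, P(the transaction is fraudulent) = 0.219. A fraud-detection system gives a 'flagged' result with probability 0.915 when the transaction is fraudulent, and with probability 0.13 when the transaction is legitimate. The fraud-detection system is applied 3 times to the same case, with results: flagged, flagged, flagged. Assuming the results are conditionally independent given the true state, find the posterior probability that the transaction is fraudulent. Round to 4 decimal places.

Let H be the event that the transaction is fraudulent; start with P(H) = 0.219. P('flagged'|H) = 0.915, P('flagged'|¬H) = 0.13.
Update on result 1 ('flagged'): P(H) ← 0.915·0.2190 / (0.915·0.2190 + 0.13·0.7810) = 0.20039/0.30192 = 0.6637.
Update on result 2 ('flagged'): P(H) ← 0.915·0.6637 / (0.915·0.6637 + 0.13·0.3363) = 0.60730/0.65101 = 0.9328.
Update on result 3 ('flagged'): P(H) ← 0.915·0.9328 / (0.915·0.9328 + 0.13·0.0672) = 0.85356/0.86229 = 0.9899.

Posterior P(H) ≈ 0.9899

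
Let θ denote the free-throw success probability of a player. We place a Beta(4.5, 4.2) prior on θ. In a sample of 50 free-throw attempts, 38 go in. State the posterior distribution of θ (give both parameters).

The binomial likelihood is conjugate to the Beta prior: with 38 successes and 12 failures, the posterior is Beta(4.5+38, 4.2+12) = Beta(42.5, 16.2).

Posterior: Beta(42.5, 16.2)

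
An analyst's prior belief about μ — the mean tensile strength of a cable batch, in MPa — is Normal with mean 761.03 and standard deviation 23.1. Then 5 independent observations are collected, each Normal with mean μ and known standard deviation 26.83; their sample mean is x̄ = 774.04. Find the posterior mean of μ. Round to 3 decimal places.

Prior precision 1/τ₀² = 1/23.1² = 0.00187403; data precision n/σ² = 5/26.83² = 0.00694590.
Posterior precision = 0.00187403 + 0.00694590 = 0.00881993.
Posterior mean = (0.00187403·761.03 + 0.00694590·774.04) / 0.00881993 = 771.276.

Posterior mean ≈ 771.276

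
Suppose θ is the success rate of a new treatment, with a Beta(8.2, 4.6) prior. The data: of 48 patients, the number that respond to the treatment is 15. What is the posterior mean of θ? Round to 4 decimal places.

Observing 15 successes and 33 failures updates Beta(8.2, 4.6) by adding the success and failure counts to the two shape parameters: α = 8.2+15 = 23.2, β = 4.6+33 = 37.6.
E[θ | data] = 23.2/(23.2+37.6) = 0.3816.

Posterior mean ≈ 0.3816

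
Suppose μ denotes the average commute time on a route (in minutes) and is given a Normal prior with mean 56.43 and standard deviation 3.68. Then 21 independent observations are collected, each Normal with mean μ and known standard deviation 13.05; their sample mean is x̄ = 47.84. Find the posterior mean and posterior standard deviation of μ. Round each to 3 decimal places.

Posterior mean ≈ 51.057; posterior SD ≈ 2.252

Prior precision 1/τ₀² = 1/3.68² = 0.0738422; data precision n/σ² = 21/13.05² = 0.123310.
Posterior precision = 0.0738422 + 0.123310 = 0.197152, giving posterior SD = 1/√0.197152 = 2.252.
Posterior mean = (0.0738422·56.43 + 0.123310·47.84) / 0.197152 = 51.057.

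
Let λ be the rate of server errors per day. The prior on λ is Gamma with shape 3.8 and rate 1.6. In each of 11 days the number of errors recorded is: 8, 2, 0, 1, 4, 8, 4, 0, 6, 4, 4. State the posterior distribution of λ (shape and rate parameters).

Total count ∑xᵢ = 41 over n = 11 days.
Gamma is conjugate to the Poisson likelihood: posterior is Gamma(shape = 3.8+41 = 44.8, rate = 1.6+11 = 12.6).

Posterior: Gamma(shape=44.8, rate=12.6)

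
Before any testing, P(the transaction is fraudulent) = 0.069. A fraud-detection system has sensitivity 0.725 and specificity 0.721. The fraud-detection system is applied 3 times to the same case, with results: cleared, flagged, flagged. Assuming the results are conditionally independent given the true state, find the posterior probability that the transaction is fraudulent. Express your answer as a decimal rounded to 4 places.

With H the event that the transaction is fraudulent, the joint likelihood of the observed sequence is P(data|H) = 0.275·0.725·0.725 = 0.14455 and P(data|¬H) = 0.721·0.279·0.279 = 0.056123.
Bayes: P(H|data) = 0.069·0.14455 / (0.069·0.14455 + 0.931·0.056123) = 0.0099737/0.062225 = 0.1603.

Posterior P(H) ≈ 0.1603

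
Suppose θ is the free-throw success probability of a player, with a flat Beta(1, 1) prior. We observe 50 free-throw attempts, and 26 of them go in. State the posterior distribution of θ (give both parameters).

The binomial likelihood is conjugate to the Beta prior: with 26 successes and 24 failures, the posterior is Beta(1+26, 1+24) = Beta(27, 25).

Posterior: Beta(27, 25)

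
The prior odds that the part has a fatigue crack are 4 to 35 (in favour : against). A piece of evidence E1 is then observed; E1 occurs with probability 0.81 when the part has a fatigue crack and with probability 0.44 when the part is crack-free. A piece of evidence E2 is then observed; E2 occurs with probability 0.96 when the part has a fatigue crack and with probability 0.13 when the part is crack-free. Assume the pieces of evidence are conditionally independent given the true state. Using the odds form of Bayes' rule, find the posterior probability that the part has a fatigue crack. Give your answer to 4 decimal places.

Prior odds = 4/35 = 0.11429.
Likelihood ratio for E1 = 0.81/0.44 = 1.8409.
Likelihood ratio for E2 = 0.96/0.13 = 7.3846.
Posterior odds = prior odds × LR₁ × LR₂ = 1.5536.
Posterior probability = odds/(1+odds) = 1.5536/2.5536 = 0.6084.

Posterior probability ≈ 0.6084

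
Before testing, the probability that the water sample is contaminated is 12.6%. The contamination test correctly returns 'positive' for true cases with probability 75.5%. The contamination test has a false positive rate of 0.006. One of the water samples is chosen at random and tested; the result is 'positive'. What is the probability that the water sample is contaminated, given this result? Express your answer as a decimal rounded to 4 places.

Let H be the event that the water sample is contaminated. P(H) = 0.126, so P(¬H) = 0.874. With E the 'positive' result, P(E|H) = 0.755 and P(E|¬H) = 0.006.
P(E) = 0.755·0.126 + 0.006·0.874 = 0.095130 + 0.0052440 = 0.10037.
By Bayes' theorem, P(H|E) = 0.095130 / 0.10037 = 0.9478.

P(H | E) ≈ 0.9478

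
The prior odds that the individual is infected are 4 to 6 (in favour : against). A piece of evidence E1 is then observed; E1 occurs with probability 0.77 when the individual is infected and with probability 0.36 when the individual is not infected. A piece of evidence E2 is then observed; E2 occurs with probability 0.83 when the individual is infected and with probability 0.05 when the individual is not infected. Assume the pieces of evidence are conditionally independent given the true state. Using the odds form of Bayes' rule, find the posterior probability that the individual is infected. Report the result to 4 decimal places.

Prior odds = 4/6 = 0.66667.
Likelihood ratio for E1 = 0.77/0.36 = 2.1389.
Likelihood ratio for E2 = 0.83/0.05 = 16.600.
Posterior odds = prior odds × LR₁ × LR₂ = 23.670.
Posterior probability = odds/(1+odds) = 23.670/24.670 = 0.9595.

Posterior probability ≈ 0.9595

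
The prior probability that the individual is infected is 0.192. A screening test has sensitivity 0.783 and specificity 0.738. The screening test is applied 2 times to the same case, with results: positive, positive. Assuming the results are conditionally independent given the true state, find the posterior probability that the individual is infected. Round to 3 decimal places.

Let H be the event that the individual is infected; start with P(H) = 0.192. P('positive'|H) = 0.783, P('positive'|¬H) = 0.262.
Update on result 1 ('positive'): P(H) ← 0.783·0.1920 / (0.783·0.1920 + 0.262·0.8080) = 0.15034/0.36203 = 0.4153.
Update on result 2 ('positive'): P(H) ← 0.783·0.4153 / (0.783·0.4153 + 0.262·0.5847) = 0.32515/0.47835 = 0.6797.

Posterior P(H) ≈ 0.680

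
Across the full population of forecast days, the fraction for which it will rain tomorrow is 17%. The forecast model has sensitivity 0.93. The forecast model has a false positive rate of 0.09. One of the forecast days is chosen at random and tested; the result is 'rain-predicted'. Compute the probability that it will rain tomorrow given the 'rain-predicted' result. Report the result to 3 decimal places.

Write H for 'it will rain tomorrow'. Prior odds H:¬H = 0.17/0.83 = 0.20482. For the 'rain-predicted' outcome, the likelihood ratio is 0.93/0.09 = 10.333.
Posterior odds = 0.20482 × 10.333 = 2.1165, so P(H|E) = 2.1165/(1+2.1165) = 0.679.

P(H | E) ≈ 0.679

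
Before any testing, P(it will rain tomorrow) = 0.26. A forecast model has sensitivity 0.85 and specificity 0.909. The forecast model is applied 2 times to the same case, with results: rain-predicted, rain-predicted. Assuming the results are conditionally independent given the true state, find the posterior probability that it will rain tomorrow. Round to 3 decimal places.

Posterior P(H) ≈ 0.968

With H the event that it will rain tomorrow, the joint likelihood of the observed sequence is P(data|H) = 0.85·0.85 = 0.72250 and P(data|¬H) = 0.091·0.091 = 0.0082810.
Bayes: P(H|data) = 0.26·0.72250 / (0.26·0.72250 + 0.74·0.0082810) = 0.18785/0.19398 = 0.9684.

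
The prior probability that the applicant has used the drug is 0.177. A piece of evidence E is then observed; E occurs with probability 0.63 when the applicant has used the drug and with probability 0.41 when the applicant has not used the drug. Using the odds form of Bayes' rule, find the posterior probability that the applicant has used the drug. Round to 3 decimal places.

Posterior probability ≈ 0.248

Prior odds = 0.177/(1−0.177) = 0.21507.
Likelihood ratio for E = 0.63/0.41 = 1.5366.
Posterior odds = prior odds × LR = 0.33047.
Posterior probability = odds/(1+odds) = 0.33047/1.3305 = 0.248.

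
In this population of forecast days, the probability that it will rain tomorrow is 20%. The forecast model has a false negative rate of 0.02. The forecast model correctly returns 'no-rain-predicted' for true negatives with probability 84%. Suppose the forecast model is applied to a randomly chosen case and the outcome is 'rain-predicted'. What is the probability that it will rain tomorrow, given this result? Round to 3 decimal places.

P(H | E) ≈ 0.605

Write H for 'it will rain tomorrow'. Prior odds H:¬H = 0.2/0.8 = 0.25000. For the 'rain-predicted' outcome, the likelihood ratio is 0.98/0.16 = 6.1250.
Posterior odds = 0.25000 × 6.1250 = 1.5312, so P(H|E) = 1.5312/(1+1.5312) = 0.605.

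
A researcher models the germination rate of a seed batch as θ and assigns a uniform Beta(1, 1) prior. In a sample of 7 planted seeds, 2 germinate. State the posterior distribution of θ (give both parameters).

Posterior: Beta(3, 6)

Observing 2 successes and 5 failures updates Beta(1, 1) by adding the success and failure counts to the two shape parameters: α = 1+2 = 3, β = 1+5 = 6.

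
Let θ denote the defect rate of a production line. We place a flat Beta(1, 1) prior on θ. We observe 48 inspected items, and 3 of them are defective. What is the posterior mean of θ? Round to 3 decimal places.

Observing 3 successes and 45 failures updates Beta(1, 1) by adding the success and failure counts to the two shape parameters: α = 1+3 = 4, β = 1+45 = 46.
Posterior mean = α/(α+β) = 4/50 = 0.080.

Posterior mean ≈ 0.080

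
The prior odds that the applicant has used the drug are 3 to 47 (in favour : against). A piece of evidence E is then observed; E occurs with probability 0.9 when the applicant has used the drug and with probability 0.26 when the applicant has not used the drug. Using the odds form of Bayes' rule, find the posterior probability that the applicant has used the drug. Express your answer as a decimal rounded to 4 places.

Prior odds = 3/47 = 0.063830. In log-odds, ln(0.063830) = -2.7515.
Add log likelihood ratio: ln(3.4615) = 1.2417.
Posterior log-odds = -1.5098, so posterior odds = exp(-1.5098) = 0.22095. Converting, P(H|E) = 0.22095/1.2209 = 0.1810.

Posterior probability ≈ 0.1810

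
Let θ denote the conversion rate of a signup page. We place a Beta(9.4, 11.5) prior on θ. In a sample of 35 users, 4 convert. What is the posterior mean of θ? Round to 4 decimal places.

The binomial likelihood is conjugate to the Beta prior: with 4 successes and 31 failures, the posterior is Beta(9.4+4, 11.5+31) = Beta(13.4, 42.5).
E[θ | data] = 13.4/(13.4+42.5) = 0.2397.

Posterior mean ≈ 0.2397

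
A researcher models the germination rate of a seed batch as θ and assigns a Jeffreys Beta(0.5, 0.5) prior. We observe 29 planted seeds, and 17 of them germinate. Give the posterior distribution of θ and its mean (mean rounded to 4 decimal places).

The binomial likelihood is conjugate to the Beta prior: with 17 successes and 12 failures, the posterior is Beta(0.5+17, 0.5+12) = Beta(17.5, 12.5).
Posterior mean = α/(α+β) = 17.5/30 = 0.5833.

Posterior: Beta(17.5, 12.5); mean ≈ 0.5833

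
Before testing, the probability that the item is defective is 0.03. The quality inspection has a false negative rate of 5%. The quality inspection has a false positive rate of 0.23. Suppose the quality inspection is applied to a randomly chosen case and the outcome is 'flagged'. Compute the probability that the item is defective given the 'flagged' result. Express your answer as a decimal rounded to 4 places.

P(H | E) ≈ 0.1133

Let H be the event that the item is defective. P(H) = 0.03, so P(¬H) = 0.97. With E the 'flagged' result, P(E|H) = 0.95 and P(E|¬H) = 0.23.
P(E) = 0.95·0.03 + 0.23·0.97 = 0.028500 + 0.22310 = 0.25160.
By Bayes' theorem, P(H|E) = 0.028500 / 0.25160 = 0.1133.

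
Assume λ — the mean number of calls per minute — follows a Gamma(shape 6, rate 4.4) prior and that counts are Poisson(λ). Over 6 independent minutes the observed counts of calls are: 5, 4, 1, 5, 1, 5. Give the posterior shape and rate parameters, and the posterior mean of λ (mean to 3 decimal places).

Posterior: Gamma(shape=27, rate=10.4); mean ≈ 2.596

Total count ∑xᵢ = 21 over n = 6 minutes.
Gamma is conjugate to the Poisson likelihood: posterior is Gamma(shape = 6+21 = 27, rate = 4.4+6 = 10.4).
Posterior mean = shape/rate = 27/10.4 = 2.596.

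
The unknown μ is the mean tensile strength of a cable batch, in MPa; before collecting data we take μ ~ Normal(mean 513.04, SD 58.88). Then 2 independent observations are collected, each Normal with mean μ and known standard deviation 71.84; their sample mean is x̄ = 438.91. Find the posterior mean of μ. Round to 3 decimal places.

Prior precision 1/τ₀² = 1/58.88² = 0.00028845; data precision n/σ² = 2/71.84² = 0.00038752.
Posterior precision = 0.00028845 + 0.00038752 = 0.00067597.
Posterior mean = (0.00028845·513.04 + 0.00038752·438.91) / 0.00067597 = 470.542.

Posterior mean ≈ 470.542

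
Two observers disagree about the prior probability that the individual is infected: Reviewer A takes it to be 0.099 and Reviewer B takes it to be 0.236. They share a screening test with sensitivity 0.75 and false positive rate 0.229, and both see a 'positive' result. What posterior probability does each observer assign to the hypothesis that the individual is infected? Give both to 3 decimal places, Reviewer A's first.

Reviewer A: 0.265; Reviewer B: 0.503

The likelihood ratio for a 'positive' result is 0.75/0.229 = 3.2751.
Reviewer A: prior odds 0.099/0.901 = 0.10988; posterior odds 0.35986; posterior probability 0.265.
Reviewer B: prior odds 0.236/0.764 = 0.30890; posterior odds 1.0117; posterior probability 0.503.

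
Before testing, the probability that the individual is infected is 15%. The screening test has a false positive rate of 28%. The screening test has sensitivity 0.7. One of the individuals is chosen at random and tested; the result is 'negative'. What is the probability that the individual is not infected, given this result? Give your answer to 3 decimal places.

Write H for 'the individual is infected'. Prior odds H:¬H = 0.15/0.85 = 0.17647. For the 'negative' outcome, the likelihood ratio is 0.3/0.72 = 0.41667.
Posterior odds = 0.17647 × 0.41667 = 0.073529, so P(H|E) = 0.073529/(1+0.073529) = 0.068. Then P(¬H|E) = 1 − 0.068 = 0.932.

P(¬H | E) ≈ 0.932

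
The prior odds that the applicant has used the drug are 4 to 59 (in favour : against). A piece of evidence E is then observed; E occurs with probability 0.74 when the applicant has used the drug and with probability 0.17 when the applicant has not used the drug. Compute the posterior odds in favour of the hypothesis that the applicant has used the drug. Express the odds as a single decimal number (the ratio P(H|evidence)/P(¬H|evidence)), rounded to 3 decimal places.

Posterior odds ≈ 0.295

Prior odds = 4/59 = 0.067797. In log-odds, ln(0.067797) = -2.6912.
Add log likelihood ratio: ln(4.3529) = 1.4709.
Posterior log-odds = -1.2204, so posterior odds = exp(-1.2204) = 0.29511.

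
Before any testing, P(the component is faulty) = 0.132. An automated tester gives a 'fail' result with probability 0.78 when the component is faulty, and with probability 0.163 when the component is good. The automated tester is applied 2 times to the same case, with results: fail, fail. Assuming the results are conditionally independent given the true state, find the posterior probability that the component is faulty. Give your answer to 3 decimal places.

Let H be the event that the component is faulty; start with P(H) = 0.132. P('fail'|H) = 0.78, P('fail'|¬H) = 0.163.
Update on result 1 ('fail'): P(H) ← 0.78·0.1320 / (0.78·0.1320 + 0.163·0.8680) = 0.10296/0.24444 = 0.4212.
Update on result 2 ('fail'): P(H) ← 0.78·0.4212 / (0.78·0.4212 + 0.163·0.5788) = 0.32854/0.42288 = 0.7769.

Posterior P(H) ≈ 0.777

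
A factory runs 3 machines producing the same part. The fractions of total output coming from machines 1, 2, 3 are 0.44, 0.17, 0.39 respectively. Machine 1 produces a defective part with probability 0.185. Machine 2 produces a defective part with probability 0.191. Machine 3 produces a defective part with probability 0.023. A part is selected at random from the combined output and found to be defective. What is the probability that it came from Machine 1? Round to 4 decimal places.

Posterior probability ≈ 0.6627

P(defective|M1) = 0.185; P(defective|M2) = 0.191; P(defective|M3) = 0.023.
Prior × likelihood for each source: 0.44·0.185=0.08140, 0.17·0.191=0.03247, 0.39·0.023=0.008970. Summing gives P(defective) = 0.12284.
P(Machine 1 | defective) = 0.08140 / 0.12284 = 0.6627.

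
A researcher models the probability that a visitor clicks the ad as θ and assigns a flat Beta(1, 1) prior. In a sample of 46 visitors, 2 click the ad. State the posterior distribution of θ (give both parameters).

Posterior: Beta(3, 45)

Observing 2 successes and 44 failures updates Beta(1, 1) by adding the success and failure counts to the two shape parameters: α = 1+2 = 3, β = 1+44 = 45.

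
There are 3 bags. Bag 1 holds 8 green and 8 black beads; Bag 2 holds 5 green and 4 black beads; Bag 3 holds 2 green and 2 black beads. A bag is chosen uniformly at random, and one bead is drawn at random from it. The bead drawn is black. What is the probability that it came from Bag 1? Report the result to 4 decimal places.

Tabulate prior·likelihood by source: [1] prior 0.333333, lik 0.5, product 0.1667; [2] prior 0.333333, lik 0.4444, product 0.1481; [3] prior 0.333333, lik 0.5, product 0.1667.
Normalizing constant = 0.48148; the posterior for Bag 1 is its product over the sum, 0.1667/0.48148 = 0.3462.

Posterior probability ≈ 0.3462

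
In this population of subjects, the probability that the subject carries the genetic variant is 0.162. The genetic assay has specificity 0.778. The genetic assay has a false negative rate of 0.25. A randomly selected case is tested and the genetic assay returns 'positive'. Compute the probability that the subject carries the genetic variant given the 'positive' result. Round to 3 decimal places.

P(H | E) ≈ 0.395

Write H for 'the subject carries the genetic variant'. Prior odds H:¬H = 0.162/0.838 = 0.19332. For the 'positive' outcome, the likelihood ratio is 0.75/0.222 = 3.3784.
Posterior odds = 0.19332 × 3.3784 = 0.65310, so P(H|E) = 0.65310/(1+0.65310) = 0.395.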